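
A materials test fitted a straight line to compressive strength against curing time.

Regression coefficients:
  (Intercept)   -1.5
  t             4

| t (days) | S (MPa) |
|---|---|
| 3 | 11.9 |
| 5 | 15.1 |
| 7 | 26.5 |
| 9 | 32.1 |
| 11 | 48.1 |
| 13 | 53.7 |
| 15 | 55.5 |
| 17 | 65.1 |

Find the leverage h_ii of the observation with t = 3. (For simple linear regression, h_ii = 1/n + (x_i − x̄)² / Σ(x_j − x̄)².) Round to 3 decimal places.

h = 0.417

t̄ = (3 + 5 + 7 + 9 + 11 + 13 + 15 + 17)/8 = 10
Σ(t − t̄)² = 49 + 25 + 9 + 1 + 1 + 9 + 25 + 49 = 168
h = 1/8 + (-7)²/168 = 0.125 + 0.291667 = 0.417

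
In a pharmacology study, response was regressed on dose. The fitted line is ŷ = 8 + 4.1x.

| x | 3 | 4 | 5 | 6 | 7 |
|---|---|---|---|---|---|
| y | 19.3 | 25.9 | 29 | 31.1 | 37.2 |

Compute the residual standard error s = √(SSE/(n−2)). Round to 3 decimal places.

x=3: ŷ = 8 + 4.1·3 = 20.3; e = 19.3 − 20.3 = -1
x=4: ŷ = 8 + 4.1·4 = 24.4; e = 25.9 − 24.4 = 1.5
x=5: ŷ = 8 + 4.1·5 = 28.5; e = 29 − 28.5 = 0.5
x=6: ŷ = 8 + 4.1·6 = 32.6; e = 31.1 − 32.6 = -1.5
x=7: ŷ = 8 + 4.1·7 = 36.7; e = 37.2 − 36.7 = 0.5
SSE = 1 + 2.25 + 0.25 + 2.25 + 0.25 = 6
s = √(6/3) = √2 ≈ 1.414

s = 1.414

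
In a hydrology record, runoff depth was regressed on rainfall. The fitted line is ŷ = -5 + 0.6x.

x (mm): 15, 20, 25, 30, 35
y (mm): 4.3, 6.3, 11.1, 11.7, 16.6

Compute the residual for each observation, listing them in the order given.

x=15: ŷ = -5 + 0.6·15 = 4; e = 4.3 − 4 = 0.3
x=20: ŷ = -5 + 0.6·20 = 7; e = 6.3 − 7 = -0.7
x=25: ŷ = -5 + 0.6·25 = 10; e = 11.1 − 10 = 1.1
x=30: ŷ = -5 + 0.6·30 = 13; e = 11.7 − 13 = -1.3
x=35: ŷ = -5 + 0.6·35 = 16; e = 16.6 − 16 = 0.6

0.3, -0.7, 1.1, -1.3, 0.6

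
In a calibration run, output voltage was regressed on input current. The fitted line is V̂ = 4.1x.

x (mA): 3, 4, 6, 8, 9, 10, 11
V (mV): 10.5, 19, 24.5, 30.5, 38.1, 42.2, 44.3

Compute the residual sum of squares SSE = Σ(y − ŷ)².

x=3: V̂ = 4.1·3 = 12.3; e = 10.5 − 12.3 = -1.8
x=4: V̂ = 4.1·4 = 16.4; e = 19 − 16.4 = 2.6
x=6: V̂ = 4.1·6 = 24.6; e = 24.5 − 24.6 = -0.1
x=8: V̂ = 4.1·8 = 32.8; e = 30.5 − 32.8 = -2.3
x=9: V̂ = 4.1·9 = 36.9; e = 38.1 − 36.9 = 1.2
x=10: V̂ = 4.1·10 = 41; e = 42.2 − 41 = 1.2
x=11: V̂ = 4.1·11 = 45.1; e = 44.3 − 45.1 = -0.8
SSE = 3.24 + 6.76 + 0.01 + 5.29 + 1.44 + 1.44 + 0.64 = 18.82

SSE = 18.82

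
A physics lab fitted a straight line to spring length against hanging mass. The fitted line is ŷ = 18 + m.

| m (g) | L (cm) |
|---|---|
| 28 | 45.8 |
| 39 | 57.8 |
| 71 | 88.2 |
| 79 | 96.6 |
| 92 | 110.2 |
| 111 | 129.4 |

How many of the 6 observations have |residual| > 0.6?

m=28: ŷ = 18 + 28 = 46; e = 45.8 − 46 = -0.2
m=39: ŷ = 18 + 39 = 57; e = 57.8 − 57 = 0.8
m=71: ŷ = 18 + 71 = 89; e = 88.2 − 89 = -0.8
m=79: ŷ = 18 + 79 = 97; e = 96.6 − 97 = -0.4
m=92: ŷ = 18 + 92 = 110; e = 110.2 − 110 = 0.2
m=111: ŷ = 18 + 111 = 129; e = 129.4 − 129 = 0.4
|e| > 0.6: m=39 (|e|=0.8), m=71 (|e|=0.8) → 2

2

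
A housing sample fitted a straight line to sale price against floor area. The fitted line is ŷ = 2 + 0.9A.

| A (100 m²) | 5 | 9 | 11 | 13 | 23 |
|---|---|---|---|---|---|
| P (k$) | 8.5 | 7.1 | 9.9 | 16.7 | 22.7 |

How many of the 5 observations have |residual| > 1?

A=5: ŷ = 2 + 0.9·5 = 6.5; e = 8.5 − 6.5 = 2
A=9: ŷ = 2 + 0.9·9 = 10.1; e = 7.1 − 10.1 = -3
A=11: ŷ = 2 + 0.9·11 = 11.9; e = 9.9 − 11.9 = -2
A=13: ŷ = 2 + 0.9·13 = 13.7; e = 16.7 − 13.7 = 3
A=23: ŷ = 2 + 0.9·23 = 22.7; e = 22.7 − 22.7 = 0
|e| > 1: A=5 (|e|=2), A=9 (|e|=3), A=11 (|e|=2), A=13 (|e|=3) → 4

4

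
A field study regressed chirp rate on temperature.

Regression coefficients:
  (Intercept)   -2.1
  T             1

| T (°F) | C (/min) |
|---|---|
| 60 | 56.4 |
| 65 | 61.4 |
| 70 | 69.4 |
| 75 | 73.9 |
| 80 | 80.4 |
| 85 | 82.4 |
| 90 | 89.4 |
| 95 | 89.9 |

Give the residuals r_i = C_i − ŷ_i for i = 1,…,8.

T=60: ŷ = -2.1 + 60 = 57.9; r = 56.4 − 57.9 = -1.5
T=65: ŷ = -2.1 + 65 = 62.9; r = 61.4 − 62.9 = -1.5
T=70: ŷ = -2.1 + 70 = 67.9; r = 69.4 − 67.9 = 1.5
T=75: ŷ = -2.1 + 75 = 72.9; r = 73.9 − 72.9 = 1
T=80: ŷ = -2.1 + 80 = 77.9; r = 80.4 − 77.9 = 2.5
T=85: ŷ = -2.1 + 85 = 82.9; r = 82.4 − 82.9 = -0.5
T=90: ŷ = -2.1 + 90 = 87.9; r = 89.4 − 87.9 = 1.5
T=95: ŷ = -2.1 + 95 = 92.9; r = 89.9 − 92.9 = -3

-1.5, -1.5, 1.5, 1, 2.5, -0.5, 1.5, -3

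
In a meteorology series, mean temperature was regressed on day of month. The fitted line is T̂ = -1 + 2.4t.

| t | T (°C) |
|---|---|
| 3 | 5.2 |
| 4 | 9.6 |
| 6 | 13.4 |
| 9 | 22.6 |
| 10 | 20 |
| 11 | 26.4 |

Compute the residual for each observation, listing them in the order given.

t=3: T̂ = -1 + 2.4·3 = 6.2; r = 5.2 − 6.2 = -1
t=4: T̂ = -1 + 2.4·4 = 8.6; r = 9.6 − 8.6 = 1
t=6: T̂ = -1 + 2.4·6 = 13.4; r = 13.4 − 13.4 = 0
t=9: T̂ = -1 + 2.4·9 = 20.6; r = 22.6 − 20.6 = 2
t=10: T̂ = -1 + 2.4·10 = 23; r = 20 − 23 = -3
t=11: T̂ = -1 + 2.4·11 = 25.4; r = 26.4 − 25.4 = 1

-1, 1, 0, 2, -3, 1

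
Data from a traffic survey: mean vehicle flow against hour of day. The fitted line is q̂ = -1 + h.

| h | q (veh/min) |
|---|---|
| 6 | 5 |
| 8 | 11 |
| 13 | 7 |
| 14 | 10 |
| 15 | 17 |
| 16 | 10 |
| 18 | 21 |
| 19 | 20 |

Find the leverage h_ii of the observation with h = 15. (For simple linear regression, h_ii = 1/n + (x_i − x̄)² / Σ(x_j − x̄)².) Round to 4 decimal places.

h̄ = (6 + 8 + 13 + 14 + 15 + 16 + 18 + 19)/8 = 13.625
Σ(h − h̄)² = 58.1406 + 31.6406 + 0.390625 + 0.140625 + 1.89062 + 5.64062 + 19.1406 + 28.8906 = 145.875
h = 1/8 + (1.375)²/145.875 = 0.125 + 0.0129606 = 0.1380

h = 0.1380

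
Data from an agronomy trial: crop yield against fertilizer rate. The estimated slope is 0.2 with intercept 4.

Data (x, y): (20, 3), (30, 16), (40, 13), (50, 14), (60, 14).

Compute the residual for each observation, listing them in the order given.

x=20: ŷ = 4 + 0.2·20 = 8; e = 3 − 8 = -5
x=30: ŷ = 4 + 0.2·30 = 10; e = 16 − 10 = 6
x=40: ŷ = 4 + 0.2·40 = 12; e = 13 − 12 = 1
x=50: ŷ = 4 + 0.2·50 = 14; e = 14 − 14 = 0
x=60: ŷ = 4 + 0.2·60 = 16; e = 14 − 16 = -2

-5, 6, 1, 0, -2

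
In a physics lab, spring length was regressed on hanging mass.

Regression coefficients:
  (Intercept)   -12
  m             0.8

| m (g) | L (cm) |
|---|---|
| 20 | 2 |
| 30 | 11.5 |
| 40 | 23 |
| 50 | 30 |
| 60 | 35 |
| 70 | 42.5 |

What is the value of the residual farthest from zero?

r = 3

m=20: L̂ = -12 + 0.8·20 = 4; r = 2 − 4 = -2
m=30: L̂ = -12 + 0.8·30 = 12; r = 11.5 − 12 = -0.5
m=40: L̂ = -12 + 0.8·40 = 20; r = 23 − 20 = 3
m=50: L̂ = -12 + 0.8·50 = 28; r = 30 − 28 = 2
m=60: L̂ = -12 + 0.8·60 = 36; r = 35 − 36 = -1
m=70: L̂ = -12 + 0.8·70 = 44; r = 42.5 − 44 = -1.5
Largest |r| is 3 at m = 40, residual 3.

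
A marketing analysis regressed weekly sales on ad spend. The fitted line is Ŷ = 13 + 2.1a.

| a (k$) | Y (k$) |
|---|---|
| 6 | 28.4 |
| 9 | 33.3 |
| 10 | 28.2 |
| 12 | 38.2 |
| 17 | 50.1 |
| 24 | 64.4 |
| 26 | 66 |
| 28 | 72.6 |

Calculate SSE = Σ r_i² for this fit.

SSE = 49.6

a=6: Ŷ = 13 + 2.1·6 = 25.6; r = 28.4 − 25.6 = 2.8
a=9: Ŷ = 13 + 2.1·9 = 31.9; r = 33.3 − 31.9 = 1.4
a=10: Ŷ = 13 + 2.1·10 = 34; r = 28.2 − 34 = -5.8
a=12: Ŷ = 13 + 2.1·12 = 38.2; r = 38.2 − 38.2 = 0
a=17: Ŷ = 13 + 2.1·17 = 48.7; r = 50.1 − 48.7 = 1.4
a=24: Ŷ = 13 + 2.1·24 = 63.4; r = 64.4 − 63.4 = 1
a=26: Ŷ = 13 + 2.1·26 = 67.6; r = 66 − 67.6 = -1.6
a=28: Ŷ = 13 + 2.1·28 = 71.8; r = 72.6 − 71.8 = 0.8
SSE = 7.84 + 1.96 + 33.64 + 0 + 1.96 + 1 + 2.56 + 0.64 = 49.6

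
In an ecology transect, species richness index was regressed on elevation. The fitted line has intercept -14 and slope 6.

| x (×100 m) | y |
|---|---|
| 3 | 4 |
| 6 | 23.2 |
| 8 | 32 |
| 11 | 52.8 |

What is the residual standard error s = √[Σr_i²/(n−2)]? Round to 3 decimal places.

s = 1.744

x=3: ŷ = -14 + 6·3 = 4; r = 4 − 4 = 0
x=6: ŷ = -14 + 6·6 = 22; r = 23.2 − 22 = 1.2
x=8: ŷ = -14 + 6·8 = 34; r = 32 − 34 = -2
x=11: ŷ = -14 + 6·11 = 52; r = 52.8 − 52 = 0.8
SSE = 0 + 1.44 + 4 + 0.64 = 6.08
s = √(6.08/2) = √3.04 ≈ 1.744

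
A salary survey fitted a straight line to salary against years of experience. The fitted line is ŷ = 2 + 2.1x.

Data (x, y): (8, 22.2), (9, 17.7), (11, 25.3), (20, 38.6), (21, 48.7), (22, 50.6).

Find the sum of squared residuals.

SSE = 63.52

x=8: ŷ = 2 + 2.1·8 = 18.8; r = 22.2 − 18.8 = 3.4
x=9: ŷ = 2 + 2.1·9 = 20.9; r = 17.7 − 20.9 = -3.2
x=11: ŷ = 2 + 2.1·11 = 25.1; r = 25.3 − 25.1 = 0.2
x=20: ŷ = 2 + 2.1·20 = 44; r = 38.6 − 44 = -5.4
x=21: ŷ = 2 + 2.1·21 = 46.1; r = 48.7 − 46.1 = 2.6
x=22: ŷ = 2 + 2.1·22 = 48.2; r = 50.6 − 48.2 = 2.4
SSE = 11.56 + 10.24 + 0.04 + 29.16 + 6.76 + 5.76 = 63.52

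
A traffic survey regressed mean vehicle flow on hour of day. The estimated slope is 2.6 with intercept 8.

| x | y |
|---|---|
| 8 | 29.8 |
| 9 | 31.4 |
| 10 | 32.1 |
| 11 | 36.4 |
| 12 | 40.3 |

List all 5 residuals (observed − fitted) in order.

x=8: ŷ = 8 + 2.6·8 = 28.8; r = 29.8 − 28.8 = 1
x=9: ŷ = 8 + 2.6·9 = 31.4; r = 31.4 − 31.4 = 0
x=10: ŷ = 8 + 2.6·10 = 34; r = 32.1 − 34 = -1.9
x=11: ŷ = 8 + 2.6·11 = 36.6; r = 36.4 − 36.6 = -0.2
x=12: ŷ = 8 + 2.6·12 = 39.2; r = 40.3 − 39.2 = 1.1

1, 0, -1.9, -0.2, 1.1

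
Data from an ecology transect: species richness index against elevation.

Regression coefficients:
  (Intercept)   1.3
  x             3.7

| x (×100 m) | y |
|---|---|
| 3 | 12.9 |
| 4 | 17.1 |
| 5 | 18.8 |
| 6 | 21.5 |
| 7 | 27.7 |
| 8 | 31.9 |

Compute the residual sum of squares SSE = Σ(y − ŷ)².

SSE = 7.5

x=3: ŷ = 1.3 + 3.7·3 = 12.4; r = 12.9 − 12.4 = 0.5
x=4: ŷ = 1.3 + 3.7·4 = 16.1; r = 17.1 − 16.1 = 1
x=5: ŷ = 1.3 + 3.7·5 = 19.8; r = 18.8 − 19.8 = -1
x=6: ŷ = 1.3 + 3.7·6 = 23.5; r = 21.5 − 23.5 = -2
x=7: ŷ = 1.3 + 3.7·7 = 27.2; r = 27.7 − 27.2 = 0.5
x=8: ŷ = 1.3 + 3.7·8 = 30.9; r = 31.9 − 30.9 = 1
SSE = 0.25 + 1 + 1 + 4 + 0.25 + 1 = 7.5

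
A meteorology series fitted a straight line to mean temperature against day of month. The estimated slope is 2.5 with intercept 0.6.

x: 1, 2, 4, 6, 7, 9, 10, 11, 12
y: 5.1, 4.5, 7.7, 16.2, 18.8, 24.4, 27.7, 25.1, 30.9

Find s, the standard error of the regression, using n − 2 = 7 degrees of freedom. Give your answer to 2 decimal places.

x=1: ŷ = 0.6 + 2.5·1 = 3.1; r = 5.1 − 3.1 = 2
x=2: ŷ = 0.6 + 2.5·2 = 5.6; r = 4.5 − 5.6 = -1.1
x=4: ŷ = 0.6 + 2.5·4 = 10.6; r = 7.7 − 10.6 = -2.9
x=6: ŷ = 0.6 + 2.5·6 = 15.6; r = 16.2 − 15.6 = 0.6
x=7: ŷ = 0.6 + 2.5·7 = 18.1; r = 18.8 − 18.1 = 0.7
x=9: ŷ = 0.6 + 2.5·9 = 23.1; r = 24.4 − 23.1 = 1.3
x=10: ŷ = 0.6 + 2.5·10 = 25.6; r = 27.7 − 25.6 = 2.1
x=11: ŷ = 0.6 + 2.5·11 = 28.1; r = 25.1 − 28.1 = -3
x=12: ŷ = 0.6 + 2.5·12 = 30.6; r = 30.9 − 30.6 = 0.3
SSE = 4 + 1.21 + 8.41 + 0.36 + 0.49 + 1.69 + 4.41 + 9 + 0.09 = 29.66
s = √(29.66/7) = √4.23714 ≈ 2.06

s = 2.06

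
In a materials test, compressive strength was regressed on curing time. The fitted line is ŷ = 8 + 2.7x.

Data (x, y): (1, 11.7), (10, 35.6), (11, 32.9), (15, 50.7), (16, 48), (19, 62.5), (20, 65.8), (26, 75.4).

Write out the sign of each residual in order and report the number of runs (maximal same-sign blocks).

x=1: ŷ = 8 + 2.7·1 = 10.7; r = 11.7 − 10.7 = 1
x=10: ŷ = 8 + 2.7·10 = 35; r = 35.6 − 35 = 0.6
x=11: ŷ = 8 + 2.7·11 = 37.7; r = 32.9 − 37.7 = -4.8
x=15: ŷ = 8 + 2.7·15 = 48.5; r = 50.7 − 48.5 = 2.2
x=16: ŷ = 8 + 2.7·16 = 51.2; r = 48 − 51.2 = -3.2
x=19: ŷ = 8 + 2.7·19 = 59.3; r = 62.5 − 59.3 = 3.2
x=20: ŷ = 8 + 2.7·20 = 62; r = 65.8 − 62 = 3.8
x=26: ŷ = 8 + 2.7·26 = 78.2; r = 75.4 − 78.2 = -2.8
Signs: + + − + − + + −
Runs: +×2, −×1, +×1, −×1, +×2, −×1 → 6

6 runs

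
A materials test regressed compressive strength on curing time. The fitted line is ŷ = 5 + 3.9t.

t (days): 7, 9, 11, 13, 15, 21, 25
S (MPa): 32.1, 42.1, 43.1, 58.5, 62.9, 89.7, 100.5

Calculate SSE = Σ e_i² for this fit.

t=7: ŷ = 5 + 3.9·7 = 32.3; e = 32.1 − 32.3 = -0.2
t=9: ŷ = 5 + 3.9·9 = 40.1; e = 42.1 − 40.1 = 2
t=11: ŷ = 5 + 3.9·11 = 47.9; e = 43.1 − 47.9 = -4.8
t=13: ŷ = 5 + 3.9·13 = 55.7; e = 58.5 − 55.7 = 2.8
t=15: ŷ = 5 + 3.9·15 = 63.5; e = 62.9 − 63.5 = -0.6
t=21: ŷ = 5 + 3.9·21 = 86.9; e = 89.7 − 86.9 = 2.8
t=25: ŷ = 5 + 3.9·25 = 102.5; e = 100.5 − 102.5 = -2
SSE = 0.04 + 4 + 23.04 + 7.84 + 0.36 + 7.84 + 4 = 47.12

SSE = 47.12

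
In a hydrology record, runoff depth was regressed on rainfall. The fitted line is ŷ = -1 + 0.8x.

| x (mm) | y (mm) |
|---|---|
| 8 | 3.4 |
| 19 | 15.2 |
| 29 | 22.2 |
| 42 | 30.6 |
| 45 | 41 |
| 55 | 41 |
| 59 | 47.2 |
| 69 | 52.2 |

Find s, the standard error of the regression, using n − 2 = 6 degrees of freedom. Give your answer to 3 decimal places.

x=8: ŷ = -1 + 0.8·8 = 5.4; r = 3.4 − 5.4 = -2
x=19: ŷ = -1 + 0.8·19 = 14.2; r = 15.2 − 14.2 = 1
x=29: ŷ = -1 + 0.8·29 = 22.2; r = 22.2 − 22.2 = 0
x=42: ŷ = -1 + 0.8·42 = 32.6; r = 30.6 − 32.6 = -2
x=45: ŷ = -1 + 0.8·45 = 35; r = 41 − 35 = 6
x=55: ŷ = -1 + 0.8·55 = 43; r = 41 − 43 = -2
x=59: ŷ = -1 + 0.8·59 = 46.2; r = 47.2 − 46.2 = 1
x=69: ŷ = -1 + 0.8·69 = 54.2; r = 52.2 − 54.2 = -2
SSE = 4 + 1 + 0 + 4 + 36 + 4 + 1 + 4 = 54
s = √(54/6) = √9 ≈ 3.000

s = 3.000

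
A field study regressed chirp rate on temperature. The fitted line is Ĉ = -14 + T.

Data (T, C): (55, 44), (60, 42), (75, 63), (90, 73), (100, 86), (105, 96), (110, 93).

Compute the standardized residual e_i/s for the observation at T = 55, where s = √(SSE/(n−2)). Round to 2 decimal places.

T=55: Ĉ = -14 + 55 = 41; e = 44 − 41 = 3
T=60: Ĉ = -14 + 60 = 46; e = 42 − 46 = -4
T=75: Ĉ = -14 + 75 = 61; e = 63 − 61 = 2
T=90: Ĉ = -14 + 90 = 76; e = 73 − 76 = -3
T=100: Ĉ = -14 + 100 = 86; e = 86 − 86 = 0
T=105: Ĉ = -14 + 105 = 91; e = 96 − 91 = 5
T=110: Ĉ = -14 + 110 = 96; e = 93 − 96 = -3
SSE = 9 + 16 + 4 + 9 + 0 + 25 + 9 = 72
s = √(72/5) = 3.79473
e/s = 3 / 3.79473 = 0.79

0.79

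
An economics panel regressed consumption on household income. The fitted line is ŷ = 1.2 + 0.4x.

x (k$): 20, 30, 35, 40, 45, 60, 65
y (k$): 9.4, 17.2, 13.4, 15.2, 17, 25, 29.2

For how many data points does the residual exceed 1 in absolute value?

5

x=20: ŷ = 1.2 + 0.4·20 = 9.2; r = 9.4 − 9.2 = 0.2
x=30: ŷ = 1.2 + 0.4·30 = 13.2; r = 17.2 − 13.2 = 4
x=35: ŷ = 1.2 + 0.4·35 = 15.2; r = 13.4 − 15.2 = -1.8
x=40: ŷ = 1.2 + 0.4·40 = 17.2; r = 15.2 − 17.2 = -2
x=45: ŷ = 1.2 + 0.4·45 = 19.2; r = 17 − 19.2 = -2.2
x=60: ŷ = 1.2 + 0.4·60 = 25.2; r = 25 − 25.2 = -0.2
x=65: ŷ = 1.2 + 0.4·65 = 27.2; r = 29.2 − 27.2 = 2
|r| > 1: x=30 (|r|=4), x=35 (|r|=1.8), x=40 (|r|=2), x=45 (|r|=2.2), x=65 (|r|=2) → 5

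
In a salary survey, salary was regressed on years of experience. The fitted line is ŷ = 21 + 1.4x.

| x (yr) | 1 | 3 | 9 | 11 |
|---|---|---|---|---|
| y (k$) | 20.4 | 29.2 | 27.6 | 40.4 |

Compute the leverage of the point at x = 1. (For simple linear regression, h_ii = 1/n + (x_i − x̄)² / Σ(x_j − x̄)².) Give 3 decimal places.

h = 0.618

x̄ = (1 + 3 + 9 + 11)/4 = 6
Σ(x − x̄)² = 25 + 9 + 9 + 25 = 68
h = 1/4 + (-5)²/68 = 0.25 + 0.367647 = 0.618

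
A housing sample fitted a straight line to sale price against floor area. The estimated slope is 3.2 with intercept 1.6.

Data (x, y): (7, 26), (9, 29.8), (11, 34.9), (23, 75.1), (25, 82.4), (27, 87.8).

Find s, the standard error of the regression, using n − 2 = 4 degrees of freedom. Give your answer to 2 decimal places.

x=7: ŷ = 1.6 + 3.2·7 = 24; r = 26 − 24 = 2
x=9: ŷ = 1.6 + 3.2·9 = 30.4; r = 29.8 − 30.4 = -0.6
x=11: ŷ = 1.6 + 3.2·11 = 36.8; r = 34.9 − 36.8 = -1.9
x=23: ŷ = 1.6 + 3.2·23 = 75.2; r = 75.1 − 75.2 = -0.1
x=25: ŷ = 1.6 + 3.2·25 = 81.6; r = 82.4 − 81.6 = 0.8
x=27: ŷ = 1.6 + 3.2·27 = 88; r = 87.8 − 88 = -0.2
SSE = 4 + 0.36 + 3.61 + 0.01 + 0.64 + 0.04 = 8.66
s = √(8.66/4) = √2.165 ≈ 1.47

s = 1.47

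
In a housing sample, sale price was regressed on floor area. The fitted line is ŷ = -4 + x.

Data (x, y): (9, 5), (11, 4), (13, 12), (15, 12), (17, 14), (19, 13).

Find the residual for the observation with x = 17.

r = 1

ŷ = -4 + 17 = 13
r = 14 − 13 = 1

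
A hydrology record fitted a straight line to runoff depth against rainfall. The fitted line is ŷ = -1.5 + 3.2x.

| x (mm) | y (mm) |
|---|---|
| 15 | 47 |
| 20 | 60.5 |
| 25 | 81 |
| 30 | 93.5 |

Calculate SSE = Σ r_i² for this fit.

x=15: ŷ = -1.5 + 3.2·15 = 46.5; r = 47 − 46.5 = 0.5
x=20: ŷ = -1.5 + 3.2·20 = 62.5; r = 60.5 − 62.5 = -2
x=25: ŷ = -1.5 + 3.2·25 = 78.5; r = 81 − 78.5 = 2.5
x=30: ŷ = -1.5 + 3.2·30 = 94.5; r = 93.5 − 94.5 = -1
SSE = 0.25 + 4 + 6.25 + 1 = 11.5

SSE = 11.5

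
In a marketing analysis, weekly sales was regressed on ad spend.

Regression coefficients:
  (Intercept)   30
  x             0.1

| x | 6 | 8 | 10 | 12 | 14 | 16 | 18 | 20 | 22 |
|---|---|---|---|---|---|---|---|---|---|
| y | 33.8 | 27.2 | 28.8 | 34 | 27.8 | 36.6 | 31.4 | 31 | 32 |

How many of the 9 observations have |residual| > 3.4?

x=6: ŷ = 30 + 0.1·6 = 30.6; r = 33.8 − 30.6 = 3.2
x=8: ŷ = 30 + 0.1·8 = 30.8; r = 27.2 − 30.8 = -3.6
x=10: ŷ = 30 + 0.1·10 = 31; r = 28.8 − 31 = -2.2
x=12: ŷ = 30 + 0.1·12 = 31.2; r = 34 − 31.2 = 2.8
x=14: ŷ = 30 + 0.1·14 = 31.4; r = 27.8 − 31.4 = -3.6
x=16: ŷ = 30 + 0.1·16 = 31.6; r = 36.6 − 31.6 = 5
x=18: ŷ = 30 + 0.1·18 = 31.8; r = 31.4 − 31.8 = -0.4
x=20: ŷ = 30 + 0.1·20 = 32; r = 31 − 32 = -1
x=22: ŷ = 30 + 0.1·22 = 32.2; r = 32 − 32.2 = -0.2
|r| > 3.4: x=8 (|r|=3.6), x=14 (|r|=3.6), x=16 (|r|=5) → 3

3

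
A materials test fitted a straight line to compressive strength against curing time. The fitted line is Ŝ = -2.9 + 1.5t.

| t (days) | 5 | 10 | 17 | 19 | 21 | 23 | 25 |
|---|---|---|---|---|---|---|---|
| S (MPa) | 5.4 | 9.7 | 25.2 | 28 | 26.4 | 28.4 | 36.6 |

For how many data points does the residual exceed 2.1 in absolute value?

5

t=5: Ŝ = -2.9 + 1.5·5 = 4.6; e = 5.4 − 4.6 = 0.8
t=10: Ŝ = -2.9 + 1.5·10 = 12.1; e = 9.7 − 12.1 = -2.4
t=17: Ŝ = -2.9 + 1.5·17 = 22.6; e = 25.2 − 22.6 = 2.6
t=19: Ŝ = -2.9 + 1.5·19 = 25.6; e = 28 − 25.6 = 2.4
t=21: Ŝ = -2.9 + 1.5·21 = 28.6; e = 26.4 − 28.6 = -2.2
t=23: Ŝ = -2.9 + 1.5·23 = 31.6; e = 28.4 − 31.6 = -3.2
t=25: Ŝ = -2.9 + 1.5·25 = 34.6; e = 36.6 − 34.6 = 2
|e| > 2.1: t=10 (|e|=2.4), t=17 (|e|=2.6), t=19 (|e|=2.4), t=21 (|e|=2.2), t=23 (|e|=3.2) → 5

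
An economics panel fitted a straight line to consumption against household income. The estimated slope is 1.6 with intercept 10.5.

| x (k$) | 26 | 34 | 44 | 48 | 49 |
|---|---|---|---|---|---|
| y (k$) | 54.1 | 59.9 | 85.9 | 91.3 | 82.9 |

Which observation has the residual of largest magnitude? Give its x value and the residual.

x = 49, r = -6

x=26: ŷ = 10.5 + 1.6·26 = 52.1; r = 54.1 − 52.1 = 2
x=34: ŷ = 10.5 + 1.6·34 = 64.9; r = 59.9 − 64.9 = -5
x=44: ŷ = 10.5 + 1.6·44 = 80.9; r = 85.9 − 80.9 = 5
x=48: ŷ = 10.5 + 1.6·48 = 87.3; r = 91.3 − 87.3 = 4
x=49: ŷ = 10.5 + 1.6·49 = 88.9; r = 82.9 − 88.9 = -6
Largest |r| is 6 at x = 49, residual -6.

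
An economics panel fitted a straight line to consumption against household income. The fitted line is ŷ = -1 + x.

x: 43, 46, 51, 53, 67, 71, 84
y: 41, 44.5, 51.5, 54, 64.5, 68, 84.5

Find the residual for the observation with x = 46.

ŷ = -1 + 46 = 45
r = 44.5 − 45 = -0.5

r = -0.5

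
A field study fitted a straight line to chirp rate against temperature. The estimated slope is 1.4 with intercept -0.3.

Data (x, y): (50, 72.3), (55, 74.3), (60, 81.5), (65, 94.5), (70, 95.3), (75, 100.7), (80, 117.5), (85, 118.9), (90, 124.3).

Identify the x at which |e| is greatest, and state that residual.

x = 80, e = 5.8

x=50: ŷ = -0.3 + 1.4·50 = 69.7; e = 72.3 − 69.7 = 2.6
x=55: ŷ = -0.3 + 1.4·55 = 76.7; e = 74.3 − 76.7 = -2.4
x=60: ŷ = -0.3 + 1.4·60 = 83.7; e = 81.5 − 83.7 = -2.2
x=65: ŷ = -0.3 + 1.4·65 = 90.7; e = 94.5 − 90.7 = 3.8
x=70: ŷ = -0.3 + 1.4·70 = 97.7; e = 95.3 − 97.7 = -2.4
x=75: ŷ = -0.3 + 1.4·75 = 104.7; e = 100.7 − 104.7 = -4
x=80: ŷ = -0.3 + 1.4·80 = 111.7; e = 117.5 − 111.7 = 5.8
x=85: ŷ = -0.3 + 1.4·85 = 118.7; e = 118.9 − 118.7 = 0.2
x=90: ŷ = -0.3 + 1.4·90 = 125.7; e = 124.3 − 125.7 = -1.4
Largest |e| is 5.8 at x = 80, residual 5.8.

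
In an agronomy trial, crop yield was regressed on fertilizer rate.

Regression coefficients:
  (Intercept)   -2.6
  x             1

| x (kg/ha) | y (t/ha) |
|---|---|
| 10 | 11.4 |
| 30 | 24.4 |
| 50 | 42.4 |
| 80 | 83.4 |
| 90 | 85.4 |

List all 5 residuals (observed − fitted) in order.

x=10: ŷ = -2.6 + 10 = 7.4; e = 11.4 − 7.4 = 4
x=30: ŷ = -2.6 + 30 = 27.4; e = 24.4 − 27.4 = -3
x=50: ŷ = -2.6 + 50 = 47.4; e = 42.4 − 47.4 = -5
x=80: ŷ = -2.6 + 80 = 77.4; e = 83.4 − 77.4 = 6
x=90: ŷ = -2.6 + 90 = 87.4; e = 85.4 − 87.4 = -2

4, -3, -5, 6, -2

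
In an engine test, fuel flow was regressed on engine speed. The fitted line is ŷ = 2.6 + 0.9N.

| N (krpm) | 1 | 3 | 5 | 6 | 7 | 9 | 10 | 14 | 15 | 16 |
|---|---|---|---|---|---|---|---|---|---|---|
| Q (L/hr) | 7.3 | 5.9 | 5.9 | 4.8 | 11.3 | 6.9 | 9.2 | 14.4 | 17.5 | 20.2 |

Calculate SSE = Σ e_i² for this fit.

N=1: ŷ = 2.6 + 0.9·1 = 3.5; e = 7.3 − 3.5 = 3.8
N=3: ŷ = 2.6 + 0.9·3 = 5.3; e = 5.9 − 5.3 = 0.6
N=5: ŷ = 2.6 + 0.9·5 = 7.1; e = 5.9 − 7.1 = -1.2
N=6: ŷ = 2.6 + 0.9·6 = 8; e = 4.8 − 8 = -3.2
N=7: ŷ = 2.6 + 0.9·7 = 8.9; e = 11.3 − 8.9 = 2.4
N=9: ŷ = 2.6 + 0.9·9 = 10.7; e = 6.9 − 10.7 = -3.8
N=10: ŷ = 2.6 + 0.9·10 = 11.6; e = 9.2 − 11.6 = -2.4
N=14: ŷ = 2.6 + 0.9·14 = 15.2; e = 14.4 − 15.2 = -0.8
N=15: ŷ = 2.6 + 0.9·15 = 16.1; e = 17.5 − 16.1 = 1.4
N=16: ŷ = 2.6 + 0.9·16 = 17; e = 20.2 − 17 = 3.2
SSE = 14.44 + 0.36 + 1.44 + 10.24 + 5.76 + 14.44 + 5.76 + 0.64 + 1.96 + 10.24 = 65.28

SSE = 65.28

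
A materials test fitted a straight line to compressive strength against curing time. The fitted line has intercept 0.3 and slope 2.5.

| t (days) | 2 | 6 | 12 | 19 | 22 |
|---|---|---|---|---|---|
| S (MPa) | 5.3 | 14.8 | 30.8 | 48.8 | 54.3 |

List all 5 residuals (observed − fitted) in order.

0, -0.5, 0.5, 1, -1

t=2: Ŝ = 0.3 + 2.5·2 = 5.3; r = 5.3 − 5.3 = 0
t=6: Ŝ = 0.3 + 2.5·6 = 15.3; r = 14.8 − 15.3 = -0.5
t=12: Ŝ = 0.3 + 2.5·12 = 30.3; r = 30.8 − 30.3 = 0.5
t=19: Ŝ = 0.3 + 2.5·19 = 47.8; r = 48.8 − 47.8 = 1
t=22: Ŝ = 0.3 + 2.5·22 = 55.3; r = 54.3 − 55.3 = -1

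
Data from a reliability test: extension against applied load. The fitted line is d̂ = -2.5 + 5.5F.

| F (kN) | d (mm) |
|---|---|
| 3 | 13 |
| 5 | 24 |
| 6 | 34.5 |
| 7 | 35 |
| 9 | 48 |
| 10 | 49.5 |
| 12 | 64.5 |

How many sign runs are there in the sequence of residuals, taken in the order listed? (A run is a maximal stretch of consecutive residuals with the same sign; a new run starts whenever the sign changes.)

6 runs

F=3: d̂ = -2.5 + 5.5·3 = 14; e = 13 − 14 = -1
F=5: d̂ = -2.5 + 5.5·5 = 25; e = 24 − 25 = -1
F=6: d̂ = -2.5 + 5.5·6 = 30.5; e = 34.5 − 30.5 = 4
F=7: d̂ = -2.5 + 5.5·7 = 36; e = 35 − 36 = -1
F=9: d̂ = -2.5 + 5.5·9 = 47; e = 48 − 47 = 1
F=10: d̂ = -2.5 + 5.5·10 = 52.5; e = 49.5 − 52.5 = -3
F=12: d̂ = -2.5 + 5.5·12 = 63.5; e = 64.5 − 63.5 = 1
Signs: − − + − + − +
Runs: −×2, +×1, −×1, +×1, −×1, +×1 → 6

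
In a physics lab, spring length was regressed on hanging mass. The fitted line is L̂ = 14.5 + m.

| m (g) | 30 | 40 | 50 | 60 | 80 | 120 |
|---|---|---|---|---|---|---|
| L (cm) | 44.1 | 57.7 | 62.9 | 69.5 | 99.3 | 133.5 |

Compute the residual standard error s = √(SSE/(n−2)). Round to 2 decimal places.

m=30: L̂ = 14.5 + 30 = 44.5; e = 44.1 − 44.5 = -0.4
m=40: L̂ = 14.5 + 40 = 54.5; e = 57.7 − 54.5 = 3.2
m=50: L̂ = 14.5 + 50 = 64.5; e = 62.9 − 64.5 = -1.6
m=60: L̂ = 14.5 + 60 = 74.5; e = 69.5 − 74.5 = -5
m=80: L̂ = 14.5 + 80 = 94.5; e = 99.3 − 94.5 = 4.8
m=120: L̂ = 14.5 + 120 = 134.5; e = 133.5 − 134.5 = -1
SSE = 0.16 + 10.24 + 2.56 + 25 + 23.04 + 1 = 62
s = √(62/4) = √15.5 ≈ 3.94

s = 3.94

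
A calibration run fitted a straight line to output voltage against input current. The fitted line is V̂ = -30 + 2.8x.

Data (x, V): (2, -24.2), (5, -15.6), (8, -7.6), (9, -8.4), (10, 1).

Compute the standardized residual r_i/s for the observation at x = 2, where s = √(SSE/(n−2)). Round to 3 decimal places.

0.074

x=2: V̂ = -30 + 2.8·2 = -24.4; r = -24.2 − (-24.4) = 0.2
x=5: V̂ = -30 + 2.8·5 = -16; r = -15.6 − (-16) = 0.4
x=8: V̂ = -30 + 2.8·8 = -7.6; r = -7.6 − (-7.6) = 0
x=9: V̂ = -30 + 2.8·9 = -4.8; r = -8.4 − (-4.8) = -3.6
x=10: V̂ = -30 + 2.8·10 = -2; r = 1 − (-2) = 3
SSE = 0.04 + 0.16 + 0 + 12.96 + 9 = 22.16
s = √(22.16/3) = 2.71784
r/s = 0.2 / 2.71784 = 0.074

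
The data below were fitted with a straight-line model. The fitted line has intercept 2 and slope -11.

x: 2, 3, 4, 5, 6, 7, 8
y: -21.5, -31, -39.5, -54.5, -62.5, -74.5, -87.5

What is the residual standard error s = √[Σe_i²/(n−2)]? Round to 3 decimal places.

x=2: ŷ = 2 − 11·2 = -20; e = -21.5 − (-20) = -1.5
x=3: ŷ = 2 − 11·3 = -31; e = -31 − (-31) = 0
x=4: ŷ = 2 − 11·4 = -42; e = -39.5 − (-42) = 2.5
x=5: ŷ = 2 − 11·5 = -53; e = -54.5 − (-53) = -1.5
x=6: ŷ = 2 − 11·6 = -64; e = -62.5 − (-64) = 1.5
x=7: ŷ = 2 − 11·7 = -75; e = -74.5 − (-75) = 0.5
x=8: ŷ = 2 − 11·8 = -86; e = -87.5 − (-86) = -1.5
SSE = 2.25 + 0 + 6.25 + 2.25 + 2.25 + 0.25 + 2.25 = 15.5
s = √(15.5/5) = √3.1 ≈ 1.761

s = 1.761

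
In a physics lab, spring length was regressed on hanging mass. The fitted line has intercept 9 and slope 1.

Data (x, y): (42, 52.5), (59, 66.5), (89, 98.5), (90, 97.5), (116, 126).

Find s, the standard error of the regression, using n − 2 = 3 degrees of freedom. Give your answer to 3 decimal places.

x=42: ŷ = 9 + 42 = 51; e = 52.5 − 51 = 1.5
x=59: ŷ = 9 + 59 = 68; e = 66.5 − 68 = -1.5
x=89: ŷ = 9 + 89 = 98; e = 98.5 − 98 = 0.5
x=90: ŷ = 9 + 90 = 99; e = 97.5 − 99 = -1.5
x=116: ŷ = 9 + 116 = 125; e = 126 − 125 = 1
SSE = 2.25 + 2.25 + 0.25 + 2.25 + 1 = 8
s = √(8/3) = √2.66667 ≈ 1.633

s = 1.633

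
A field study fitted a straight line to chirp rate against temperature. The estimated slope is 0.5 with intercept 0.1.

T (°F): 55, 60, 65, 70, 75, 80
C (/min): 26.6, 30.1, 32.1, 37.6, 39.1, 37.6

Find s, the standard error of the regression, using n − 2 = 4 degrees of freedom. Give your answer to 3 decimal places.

T=55: Ĉ = 0.1 + 0.5·55 = 27.6; r = 26.6 − 27.6 = -1
T=60: Ĉ = 0.1 + 0.5·60 = 30.1; r = 30.1 − 30.1 = 0
T=65: Ĉ = 0.1 + 0.5·65 = 32.6; r = 32.1 − 32.6 = -0.5
T=70: Ĉ = 0.1 + 0.5·70 = 35.1; r = 37.6 − 35.1 = 2.5
T=75: Ĉ = 0.1 + 0.5·75 = 37.6; r = 39.1 − 37.6 = 1.5
T=80: Ĉ = 0.1 + 0.5·80 = 40.1; r = 37.6 − 40.1 = -2.5
SSE = 1 + 0 + 0.25 + 6.25 + 2.25 + 6.25 = 16
s = √(16/4) = √4 ≈ 2.000

s = 2.000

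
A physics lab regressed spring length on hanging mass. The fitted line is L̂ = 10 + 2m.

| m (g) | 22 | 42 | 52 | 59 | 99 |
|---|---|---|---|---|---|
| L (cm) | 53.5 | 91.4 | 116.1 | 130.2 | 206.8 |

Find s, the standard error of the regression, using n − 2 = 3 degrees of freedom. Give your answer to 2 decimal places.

m=22: L̂ = 10 + 2·22 = 54; r = 53.5 − 54 = -0.5
m=42: L̂ = 10 + 2·42 = 94; r = 91.4 − 94 = -2.6
m=52: L̂ = 10 + 2·52 = 114; r = 116.1 − 114 = 2.1
m=59: L̂ = 10 + 2·59 = 128; r = 130.2 − 128 = 2.2
m=99: L̂ = 10 + 2·99 = 208; r = 206.8 − 208 = -1.2
SSE = 0.25 + 6.76 + 4.41 + 4.84 + 1.44 = 17.7
s = √(17.7/3) = √5.9 ≈ 2.43

s = 2.43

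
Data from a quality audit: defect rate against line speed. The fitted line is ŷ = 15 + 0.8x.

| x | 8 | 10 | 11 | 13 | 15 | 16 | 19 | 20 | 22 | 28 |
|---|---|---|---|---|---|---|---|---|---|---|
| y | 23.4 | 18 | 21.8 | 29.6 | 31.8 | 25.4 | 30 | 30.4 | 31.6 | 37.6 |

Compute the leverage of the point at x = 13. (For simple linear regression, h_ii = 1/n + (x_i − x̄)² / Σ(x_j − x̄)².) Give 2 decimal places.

x̄ = (8 + 10 + 11 + 13 + 15 + 16 + 19 + 20 + 22 + 28)/10 = 16.2
Σ(x − x̄)² = 67.24 + 38.44 + 27.04 + 10.24 + 1.44 + 0.04 + 7.84 + 14.44 + 33.64 + 139.24 = 339.6
h = 1/10 + (-3.2)²/339.6 = 0.1 + 0.0301531 = 0.13

h = 0.13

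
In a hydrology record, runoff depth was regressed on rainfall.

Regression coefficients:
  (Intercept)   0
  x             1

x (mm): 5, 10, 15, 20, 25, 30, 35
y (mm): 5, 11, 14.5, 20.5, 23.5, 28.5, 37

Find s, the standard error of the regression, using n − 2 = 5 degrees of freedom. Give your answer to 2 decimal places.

s = 1.41

x=5: ŷ = 5 = 5; e = 5 − 5 = 0
x=10: ŷ = 10 = 10; e = 11 − 10 = 1
x=15: ŷ = 15 = 15; e = 14.5 − 15 = -0.5
x=20: ŷ = 20 = 20; e = 20.5 − 20 = 0.5
x=25: ŷ = 25 = 25; e = 23.5 − 25 = -1.5
x=30: ŷ = 30 = 30; e = 28.5 − 30 = -1.5
x=35: ŷ = 35 = 35; e = 37 − 35 = 2
SSE = 0 + 1 + 0.25 + 0.25 + 2.25 + 2.25 + 4 = 10
s = √(10/5) = √2 ≈ 1.41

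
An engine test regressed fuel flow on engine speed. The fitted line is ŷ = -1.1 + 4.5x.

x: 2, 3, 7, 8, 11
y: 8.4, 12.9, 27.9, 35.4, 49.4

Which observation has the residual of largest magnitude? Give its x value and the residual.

x = 7, r = -2.5

x=2: ŷ = -1.1 + 4.5·2 = 7.9; r = 8.4 − 7.9 = 0.5
x=3: ŷ = -1.1 + 4.5·3 = 12.4; r = 12.9 − 12.4 = 0.5
x=7: ŷ = -1.1 + 4.5·7 = 30.4; r = 27.9 − 30.4 = -2.5
x=8: ŷ = -1.1 + 4.5·8 = 34.9; r = 35.4 − 34.9 = 0.5
x=11: ŷ = -1.1 + 4.5·11 = 48.4; r = 49.4 − 48.4 = 1
Largest |r| is 2.5 at x = 7, residual -2.5.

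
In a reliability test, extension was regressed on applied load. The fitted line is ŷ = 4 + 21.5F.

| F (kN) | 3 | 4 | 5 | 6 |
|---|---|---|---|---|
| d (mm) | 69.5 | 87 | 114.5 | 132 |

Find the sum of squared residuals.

F=3: ŷ = 4 + 21.5·3 = 68.5; r = 69.5 − 68.5 = 1
F=4: ŷ = 4 + 21.5·4 = 90; r = 87 − 90 = -3
F=5: ŷ = 4 + 21.5·5 = 111.5; r = 114.5 − 111.5 = 3
F=6: ŷ = 4 + 21.5·6 = 133; r = 132 − 133 = -1
SSE = 1 + 9 + 9 + 1 = 20

SSE = 20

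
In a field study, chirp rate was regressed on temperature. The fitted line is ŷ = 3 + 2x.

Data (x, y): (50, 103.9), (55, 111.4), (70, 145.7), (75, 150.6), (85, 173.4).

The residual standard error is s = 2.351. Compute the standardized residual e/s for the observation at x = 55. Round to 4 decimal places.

-0.6806

ŷ = 3 + 2·55 = 113
e = 111.4 − 113 = -1.6
e/s = -1.6 / 2.351 = -0.6806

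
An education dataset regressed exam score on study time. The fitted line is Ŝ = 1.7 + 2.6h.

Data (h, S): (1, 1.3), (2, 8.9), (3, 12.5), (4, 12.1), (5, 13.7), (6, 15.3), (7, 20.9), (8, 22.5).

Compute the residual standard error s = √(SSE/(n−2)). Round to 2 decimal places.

h=1: Ŝ = 1.7 + 2.6·1 = 4.3; r = 1.3 − 4.3 = -3
h=2: Ŝ = 1.7 + 2.6·2 = 6.9; r = 8.9 − 6.9 = 2
h=3: Ŝ = 1.7 + 2.6·3 = 9.5; r = 12.5 − 9.5 = 3
h=4: Ŝ = 1.7 + 2.6·4 = 12.1; r = 12.1 − 12.1 = 0
h=5: Ŝ = 1.7 + 2.6·5 = 14.7; r = 13.7 − 14.7 = -1
h=6: Ŝ = 1.7 + 2.6·6 = 17.3; r = 15.3 − 17.3 = -2
h=7: Ŝ = 1.7 + 2.6·7 = 19.9; r = 20.9 − 19.9 = 1
h=8: Ŝ = 1.7 + 2.6·8 = 22.5; r = 22.5 − 22.5 = 0
SSE = 9 + 4 + 9 + 0 + 1 + 4 + 1 + 0 = 28
s = √(28/6) = √4.66667 ≈ 2.16

s = 2.16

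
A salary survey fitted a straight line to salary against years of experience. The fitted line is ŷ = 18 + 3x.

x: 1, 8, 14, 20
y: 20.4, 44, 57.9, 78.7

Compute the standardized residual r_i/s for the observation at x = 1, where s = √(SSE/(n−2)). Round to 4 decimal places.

-0.2788

x=1: ŷ = 18 + 3·1 = 21; r = 20.4 − 21 = -0.6
x=8: ŷ = 18 + 3·8 = 42; r = 44 − 42 = 2
x=14: ŷ = 18 + 3·14 = 60; r = 57.9 − 60 = -2.1
x=20: ŷ = 18 + 3·20 = 78; r = 78.7 − 78 = 0.7
SSE = 0.36 + 4 + 4.41 + 0.49 = 9.26
s = √(9.26/2) = 2.15174
r/s = -0.6 / 2.15174 = -0.2788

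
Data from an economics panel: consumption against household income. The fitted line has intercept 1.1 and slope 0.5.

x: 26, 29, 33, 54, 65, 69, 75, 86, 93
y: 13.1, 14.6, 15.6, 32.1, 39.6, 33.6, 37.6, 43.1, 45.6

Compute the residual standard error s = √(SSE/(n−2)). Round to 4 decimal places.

x=26: ŷ = 1.1 + 0.5·26 = 14.1; r = 13.1 − 14.1 = -1
x=29: ŷ = 1.1 + 0.5·29 = 15.6; r = 14.6 − 15.6 = -1
x=33: ŷ = 1.1 + 0.5·33 = 17.6; r = 15.6 − 17.6 = -2
x=54: ŷ = 1.1 + 0.5·54 = 28.1; r = 32.1 − 28.1 = 4
x=65: ŷ = 1.1 + 0.5·65 = 33.6; r = 39.6 − 33.6 = 6
x=69: ŷ = 1.1 + 0.5·69 = 35.6; r = 33.6 − 35.6 = -2
x=75: ŷ = 1.1 + 0.5·75 = 38.6; r = 37.6 − 38.6 = -1
x=86: ŷ = 1.1 + 0.5·86 = 44.1; r = 43.1 − 44.1 = -1
x=93: ŷ = 1.1 + 0.5·93 = 47.6; r = 45.6 − 47.6 = -2
SSE = 1 + 1 + 4 + 16 + 36 + 4 + 1 + 1 + 4 = 68
s = √(68/7) = √9.71429 ≈ 3.1168

s = 3.1168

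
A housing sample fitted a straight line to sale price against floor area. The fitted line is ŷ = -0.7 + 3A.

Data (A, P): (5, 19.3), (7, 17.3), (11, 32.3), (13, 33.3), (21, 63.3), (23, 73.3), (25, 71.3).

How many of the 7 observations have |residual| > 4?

A=5: ŷ = -0.7 + 3·5 = 14.3; r = 19.3 − 14.3 = 5
A=7: ŷ = -0.7 + 3·7 = 20.3; r = 17.3 − 20.3 = -3
A=11: ŷ = -0.7 + 3·11 = 32.3; r = 32.3 − 32.3 = 0
A=13: ŷ = -0.7 + 3·13 = 38.3; r = 33.3 − 38.3 = -5
A=21: ŷ = -0.7 + 3·21 = 62.3; r = 63.3 − 62.3 = 1
A=23: ŷ = -0.7 + 3·23 = 68.3; r = 73.3 − 68.3 = 5
A=25: ŷ = -0.7 + 3·25 = 74.3; r = 71.3 − 74.3 = -3
|r| > 4: A=5 (|r|=5), A=13 (|r|=5), A=23 (|r|=5) → 3

3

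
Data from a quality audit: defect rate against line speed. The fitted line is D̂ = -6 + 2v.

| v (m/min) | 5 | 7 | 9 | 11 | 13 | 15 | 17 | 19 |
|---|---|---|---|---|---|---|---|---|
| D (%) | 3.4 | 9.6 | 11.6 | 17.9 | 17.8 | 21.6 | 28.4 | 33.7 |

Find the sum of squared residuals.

SSE = 20.34

v=5: D̂ = -6 + 2·5 = 4; r = 3.4 − 4 = -0.6
v=7: D̂ = -6 + 2·7 = 8; r = 9.6 − 8 = 1.6
v=9: D̂ = -6 + 2·9 = 12; r = 11.6 − 12 = -0.4
v=11: D̂ = -6 + 2·11 = 16; r = 17.9 − 16 = 1.9
v=13: D̂ = -6 + 2·13 = 20; r = 17.8 − 20 = -2.2
v=15: D̂ = -6 + 2·15 = 24; r = 21.6 − 24 = -2.4
v=17: D̂ = -6 + 2·17 = 28; r = 28.4 − 28 = 0.4
v=19: D̂ = -6 + 2·19 = 32; r = 33.7 − 32 = 1.7
SSE = 0.36 + 2.56 + 0.16 + 3.61 + 4.84 + 5.76 + 0.16 + 2.89 = 20.34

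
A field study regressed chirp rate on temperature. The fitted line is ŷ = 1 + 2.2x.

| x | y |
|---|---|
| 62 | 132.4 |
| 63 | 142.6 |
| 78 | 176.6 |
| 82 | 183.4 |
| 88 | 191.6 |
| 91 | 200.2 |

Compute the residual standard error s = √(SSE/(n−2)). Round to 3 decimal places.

x=62: ŷ = 1 + 2.2·62 = 137.4; e = 132.4 − 137.4 = -5
x=63: ŷ = 1 + 2.2·63 = 139.6; e = 142.6 − 139.6 = 3
x=78: ŷ = 1 + 2.2·78 = 172.6; e = 176.6 − 172.6 = 4
x=82: ŷ = 1 + 2.2·82 = 181.4; e = 183.4 − 181.4 = 2
x=88: ŷ = 1 + 2.2·88 = 194.6; e = 191.6 − 194.6 = -3
x=91: ŷ = 1 + 2.2·91 = 201.2; e = 200.2 − 201.2 = -1
SSE = 25 + 9 + 16 + 4 + 9 + 1 = 64
s = √(64/4) = √16 ≈ 4.000

s = 4.000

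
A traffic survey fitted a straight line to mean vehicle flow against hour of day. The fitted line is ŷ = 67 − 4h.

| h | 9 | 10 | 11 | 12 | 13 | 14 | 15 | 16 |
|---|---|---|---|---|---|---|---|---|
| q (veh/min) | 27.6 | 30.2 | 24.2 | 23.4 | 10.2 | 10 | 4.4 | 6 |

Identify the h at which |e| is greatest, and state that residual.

h = 13, e = -4.8

h=9: ŷ = 67 − 4·9 = 31; e = 27.6 − 31 = -3.4
h=10: ŷ = 67 − 4·10 = 27; e = 30.2 − 27 = 3.2
h=11: ŷ = 67 − 4·11 = 23; e = 24.2 − 23 = 1.2
h=12: ŷ = 67 − 4·12 = 19; e = 23.4 − 19 = 4.4
h=13: ŷ = 67 − 4·13 = 15; e = 10.2 − 15 = -4.8
h=14: ŷ = 67 − 4·14 = 11; e = 10 − 11 = -1
h=15: ŷ = 67 − 4·15 = 7; e = 4.4 − 7 = -2.6
h=16: ŷ = 67 − 4·16 = 3; e = 6 − 3 = 3
Largest |e| is 4.8 at h = 13, residual -4.8.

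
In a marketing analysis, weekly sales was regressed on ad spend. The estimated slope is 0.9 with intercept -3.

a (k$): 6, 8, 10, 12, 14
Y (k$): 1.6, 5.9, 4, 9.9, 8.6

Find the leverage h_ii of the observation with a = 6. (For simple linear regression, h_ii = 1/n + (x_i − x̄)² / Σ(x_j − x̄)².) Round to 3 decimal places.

h = 0.600

ā = (6 + 8 + 10 + 12 + 14)/5 = 10
Σ(a − ā)² = 16 + 4 + 0 + 4 + 16 = 40
h = 1/5 + (-4)²/40 = 0.2 + 0.4 = 0.600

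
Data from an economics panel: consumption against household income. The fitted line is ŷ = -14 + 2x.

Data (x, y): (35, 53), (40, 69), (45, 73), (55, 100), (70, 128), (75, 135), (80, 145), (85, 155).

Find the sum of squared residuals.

x=35: ŷ = -14 + 2·35 = 56; r = 53 − 56 = -3
x=40: ŷ = -14 + 2·40 = 66; r = 69 − 66 = 3
x=45: ŷ = -14 + 2·45 = 76; r = 73 − 76 = -3
x=55: ŷ = -14 + 2·55 = 96; r = 100 − 96 = 4
x=70: ŷ = -14 + 2·70 = 126; r = 128 − 126 = 2
x=75: ŷ = -14 + 2·75 = 136; r = 135 − 136 = -1
x=80: ŷ = -14 + 2·80 = 146; r = 145 − 146 = -1
x=85: ŷ = -14 + 2·85 = 156; r = 155 − 156 = -1
SSE = 9 + 9 + 9 + 16 + 4 + 1 + 1 + 1 = 50

SSE = 50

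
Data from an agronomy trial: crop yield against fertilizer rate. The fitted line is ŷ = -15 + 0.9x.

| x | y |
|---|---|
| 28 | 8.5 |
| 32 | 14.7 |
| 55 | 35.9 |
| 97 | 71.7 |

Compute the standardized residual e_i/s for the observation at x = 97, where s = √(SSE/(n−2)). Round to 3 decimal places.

-0.346

x=28: ŷ = -15 + 0.9·28 = 10.2; e = 8.5 − 10.2 = -1.7
x=32: ŷ = -15 + 0.9·32 = 13.8; e = 14.7 − 13.8 = 0.9
x=55: ŷ = -15 + 0.9·55 = 34.5; e = 35.9 − 34.5 = 1.4
x=97: ŷ = -15 + 0.9·97 = 72.3; e = 71.7 − 72.3 = -0.6
SSE = 2.89 + 0.81 + 1.96 + 0.36 = 6.02
s = √(6.02/2) = 1.73494
e/s = -0.6 / 1.73494 = -0.346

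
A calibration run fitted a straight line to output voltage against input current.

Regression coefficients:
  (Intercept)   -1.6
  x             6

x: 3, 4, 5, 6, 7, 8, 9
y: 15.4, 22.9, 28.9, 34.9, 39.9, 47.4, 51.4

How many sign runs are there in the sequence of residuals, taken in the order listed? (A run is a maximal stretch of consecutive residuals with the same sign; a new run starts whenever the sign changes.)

x=3: ŷ = -1.6 + 6·3 = 16.4; e = 15.4 − 16.4 = -1
x=4: ŷ = -1.6 + 6·4 = 22.4; e = 22.9 − 22.4 = 0.5
x=5: ŷ = -1.6 + 6·5 = 28.4; e = 28.9 − 28.4 = 0.5
x=6: ŷ = -1.6 + 6·6 = 34.4; e = 34.9 − 34.4 = 0.5
x=7: ŷ = -1.6 + 6·7 = 40.4; e = 39.9 − 40.4 = -0.5
x=8: ŷ = -1.6 + 6·8 = 46.4; e = 47.4 − 46.4 = 1
x=9: ŷ = -1.6 + 6·9 = 52.4; e = 51.4 − 52.4 = -1
Signs: − + + + − + −
Runs: −×1, +×3, −×1, +×1, −×1 → 5

5 runs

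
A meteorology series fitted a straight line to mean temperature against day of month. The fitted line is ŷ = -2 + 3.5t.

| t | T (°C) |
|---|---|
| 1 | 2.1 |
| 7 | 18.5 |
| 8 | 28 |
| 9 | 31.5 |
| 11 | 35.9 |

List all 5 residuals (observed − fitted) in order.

0.6, -4, 2, 2, -0.6

t=1: ŷ = -2 + 3.5·1 = 1.5; e = 2.1 − 1.5 = 0.6
t=7: ŷ = -2 + 3.5·7 = 22.5; e = 18.5 − 22.5 = -4
t=8: ŷ = -2 + 3.5·8 = 26; e = 28 − 26 = 2
t=9: ŷ = -2 + 3.5·9 = 29.5; e = 31.5 − 29.5 = 2
t=11: ŷ = -2 + 3.5·11 = 36.5; e = 35.9 − 36.5 = -0.6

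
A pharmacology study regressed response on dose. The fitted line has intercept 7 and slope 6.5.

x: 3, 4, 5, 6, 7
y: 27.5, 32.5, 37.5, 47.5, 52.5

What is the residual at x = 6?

r = 1.5

ŷ = 7 + 6.5·6 = 46
r = 47.5 − 46 = 1.5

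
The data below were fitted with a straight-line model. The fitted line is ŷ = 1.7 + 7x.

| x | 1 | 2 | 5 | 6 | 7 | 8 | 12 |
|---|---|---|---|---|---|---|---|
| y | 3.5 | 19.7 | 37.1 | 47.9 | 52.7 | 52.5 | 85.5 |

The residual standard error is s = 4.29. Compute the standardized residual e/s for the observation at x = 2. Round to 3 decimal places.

ŷ = 1.7 + 7·2 = 15.7
e = 19.7 − 15.7 = 4
e/s = 4 / 4.29 = 0.932

0.932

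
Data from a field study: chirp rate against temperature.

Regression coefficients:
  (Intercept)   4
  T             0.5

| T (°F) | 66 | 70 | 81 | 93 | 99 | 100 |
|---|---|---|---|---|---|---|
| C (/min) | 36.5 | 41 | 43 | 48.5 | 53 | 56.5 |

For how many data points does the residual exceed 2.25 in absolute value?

1

T=66: Ĉ = 4 + 0.5·66 = 37; e = 36.5 − 37 = -0.5
T=70: Ĉ = 4 + 0.5·70 = 39; e = 41 − 39 = 2
T=81: Ĉ = 4 + 0.5·81 = 44.5; e = 43 − 44.5 = -1.5
T=93: Ĉ = 4 + 0.5·93 = 50.5; e = 48.5 − 50.5 = -2
T=99: Ĉ = 4 + 0.5·99 = 53.5; e = 53 − 53.5 = -0.5
T=100: Ĉ = 4 + 0.5·100 = 54; e = 56.5 − 54 = 2.5
|e| > 2.25: T=100 (|e|=2.5) → 1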